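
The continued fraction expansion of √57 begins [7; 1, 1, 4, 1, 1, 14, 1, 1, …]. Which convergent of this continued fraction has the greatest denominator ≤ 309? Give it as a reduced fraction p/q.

List convergents until the denominator exceeds the bound:
a_0 = 7: 7/1  (≤ bound)
a_1 = 1: 8/1  (≤ bound)
a_2 = 1: 15/2  (≤ bound)
a_3 = 4: 68/9  (≤ bound)
a_4 = 1: 83/11  (≤ bound)
a_5 = 1: 151/20  (≤ bound)
a_6 = 14: 2197/291  (≤ bound)
a_7 = 1: 2348/311  (> 309, stop)

2197/291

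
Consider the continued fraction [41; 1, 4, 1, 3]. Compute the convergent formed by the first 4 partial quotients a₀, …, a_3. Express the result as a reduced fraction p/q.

Work from the innermost term outward:
Start with 1.
4 + 1/(1/1) = 4 + 1/1 = 5/1
1 + 1/(5/1) = 1 + 1/5 = 6/5
41 + 1/(6/5) = 41 + 5/6 = 251/6

251/6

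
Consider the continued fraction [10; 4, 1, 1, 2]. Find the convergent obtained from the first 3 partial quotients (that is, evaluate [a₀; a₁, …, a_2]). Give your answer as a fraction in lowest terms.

Use the convergent recurrence hₖ = aₖ·hₖ₋₁ + hₖ₋₂ (and likewise for the denominators kₖ):
a_0 = 10: 10/1
a_1 = 4: 41/4
a_2 = 1: 51/5

51/5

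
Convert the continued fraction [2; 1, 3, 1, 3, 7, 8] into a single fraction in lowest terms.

3133/1123

a_0 = 2: 2/1
a_1 = 1: 3/1
a_2 = 3: 11/4
a_3 = 1: 14/5
a_4 = 3: 53/19
a_5 = 7: 385/138
a_6 = 8: 3133/1123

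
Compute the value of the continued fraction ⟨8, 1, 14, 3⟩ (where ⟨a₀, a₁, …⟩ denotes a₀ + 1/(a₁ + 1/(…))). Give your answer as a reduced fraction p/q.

411/46

Use the convergent recurrence hₖ = aₖ·hₖ₋₁ + hₖ₋₂ (and likewise for the denominators kₖ):
a_0 = 8: 8/1
a_1 = 1: 9/1
a_2 = 14: 134/15
a_3 = 3: 411/46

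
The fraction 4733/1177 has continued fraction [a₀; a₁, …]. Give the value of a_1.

Run the Euclidean algorithm, recording each quotient:
⌊4733/1177⌋ = 4, remainder 25
⌊1177/25⌋ = 47, remainder 2

47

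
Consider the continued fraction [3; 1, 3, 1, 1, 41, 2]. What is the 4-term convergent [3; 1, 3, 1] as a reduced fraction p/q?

19/5

Start with 1.
3 + 1/(1/1) = 3 + 1/1 = 4/1
1 + 1/(4/1) = 1 + 1/4 = 5/4
3 + 1/(5/4) = 3 + 4/5 = 19/5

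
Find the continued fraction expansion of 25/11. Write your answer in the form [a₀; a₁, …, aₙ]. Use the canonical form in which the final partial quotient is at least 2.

25 = 2·11 + 3, so a_0 = 2
11 = 3·3 + 2, so a_1 = 3
3 = 1·2 + 1, so a_2 = 1
2 = 2·1 + 0, so a_3 = 2

[2; 3, 1, 2]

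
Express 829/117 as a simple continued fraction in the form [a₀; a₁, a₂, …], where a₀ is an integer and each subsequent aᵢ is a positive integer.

829 = 7·117 + 10, so a_0 = 7
117 = 11·10 + 7, so a_1 = 11
10 = 1·7 + 3, so a_2 = 1
7 = 2·3 + 1, so a_3 = 2
3 = 3·1 + 0, so a_4 = 3

[7; 11, 1, 2, 3]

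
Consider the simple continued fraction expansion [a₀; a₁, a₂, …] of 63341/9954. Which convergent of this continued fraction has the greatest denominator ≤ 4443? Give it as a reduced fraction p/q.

List convergents until the denominator exceeds the bound:
a_0 = 6: 6/1  (≤ bound)
a_1 = 2: 13/2  (≤ bound)
a_2 = 1: 19/3  (≤ bound)
a_3 = 3: 70/11  (≤ bound)
a_4 = 30: 2119/333  (≤ bound)
a_5 = 1: 2189/344  (≤ bound)
a_6 = 13: 30576/4805  (> 4443, stop)

2189/344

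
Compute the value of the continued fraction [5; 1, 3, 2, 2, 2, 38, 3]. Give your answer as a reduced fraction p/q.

35571/6161

Compute successive convergents:
a_0 = 5: 5/1
a_1 = 1: 6/1
a_2 = 3: 23/4
a_3 = 2: 52/9
a_4 = 2: 127/22
a_5 = 2: 306/53
a_6 = 38: 11755/2036
a_7 = 3: 35571/6161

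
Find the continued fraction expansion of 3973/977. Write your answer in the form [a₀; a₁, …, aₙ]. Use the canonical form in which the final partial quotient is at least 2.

Repeatedly divide and take the remainder:
⌊3973/977⌋ = 4, remainder 65
⌊977/65⌋ = 15, remainder 2
⌊65/2⌋ = 32, remainder 1
⌊2/1⌋ = 2, remainder 0

[4; 15, 32, 2]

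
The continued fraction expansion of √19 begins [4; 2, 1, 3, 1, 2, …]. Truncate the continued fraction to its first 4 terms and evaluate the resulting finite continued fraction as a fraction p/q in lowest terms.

Start with 3.
1 + 1/(3/1) = 1 + 1/3 = 4/3
2 + 1/(4/3) = 2 + 3/4 = 11/4
4 + 1/(11/4) = 4 + 4/11 = 48/11

48/11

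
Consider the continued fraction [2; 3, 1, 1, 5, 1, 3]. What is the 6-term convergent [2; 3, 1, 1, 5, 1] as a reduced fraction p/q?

105/46

a_0 = 2: 2/1
a_1 = 3: 7/3
a_2 = 1: 9/4
a_3 = 1: 16/7
a_4 = 5: 89/39
a_5 = 1: 105/46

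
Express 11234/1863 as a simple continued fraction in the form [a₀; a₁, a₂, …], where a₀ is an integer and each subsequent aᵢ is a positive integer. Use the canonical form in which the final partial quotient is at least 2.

Repeatedly divide and take the remainder:
⌊11234/1863⌋ = 6, remainder 56
⌊1863/56⌋ = 33, remainder 15
⌊56/15⌋ = 3, remainder 11
⌊15/11⌋ = 1, remainder 4
⌊11/4⌋ = 2, remainder 3
⌊4/3⌋ = 1, remainder 1
⌊3/1⌋ = 3, remainder 0

[6; 33, 3, 1, 2, 1, 3]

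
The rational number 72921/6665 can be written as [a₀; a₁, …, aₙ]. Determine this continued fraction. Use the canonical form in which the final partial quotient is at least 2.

72921 = 10·6665 + 6271, so a_0 = 10
6665 = 1·6271 + 394, so a_1 = 1
6271 = 15·394 + 361, so a_2 = 15
394 = 1·361 + 33, so a_3 = 1
361 = 10·33 + 31, so a_4 = 10
33 = 1·31 + 2, so a_5 = 1
31 = 15·2 + 1, so a_6 = 15
2 = 2·1 + 0, so a_7 = 2

[10; 1, 15, 1, 10, 1, 15, 2]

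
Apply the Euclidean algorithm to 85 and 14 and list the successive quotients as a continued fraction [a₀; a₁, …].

Run the Euclidean algorithm, recording each quotient:
85 ÷ 14 → quotient 6, remainder 1
14 ÷ 1 → quotient 14, remainder 0

[6; 14]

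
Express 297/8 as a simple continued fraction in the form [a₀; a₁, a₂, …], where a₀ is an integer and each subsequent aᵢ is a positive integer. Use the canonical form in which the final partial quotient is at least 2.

297 = 37·8 + 1, so a_0 = 37
8 = 8·1 + 0, so a_1 = 8

[37; 8]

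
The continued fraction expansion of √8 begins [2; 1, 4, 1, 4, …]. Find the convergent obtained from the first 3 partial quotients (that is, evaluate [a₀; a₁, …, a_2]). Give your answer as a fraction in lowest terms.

Start with 4.
1 + 1/(4/1) = 1 + 1/4 = 5/4
2 + 1/(5/4) = 2 + 4/5 = 14/5

14/5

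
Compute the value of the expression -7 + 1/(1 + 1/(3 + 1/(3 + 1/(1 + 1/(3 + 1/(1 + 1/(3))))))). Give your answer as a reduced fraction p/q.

Compute successive convergents:
a_0 = -7: -7/1
a_1 = 1: -6/1
a_2 = 3: -25/4
a_3 = 3: -81/13
a_4 = 1: -106/17
a_5 = 3: -399/64
a_6 = 1: -505/81
a_7 = 3: -1914/307

-1914/307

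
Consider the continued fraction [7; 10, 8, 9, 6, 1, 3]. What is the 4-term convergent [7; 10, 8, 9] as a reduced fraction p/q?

Starting at the tail and folding back:
Start with 9.
8 + 1/(9/1) = 8 + 1/9 = 73/9
10 + 1/(73/9) = 10 + 9/73 = 739/73
7 + 1/(739/73) = 7 + 73/739 = 5246/739

5246/739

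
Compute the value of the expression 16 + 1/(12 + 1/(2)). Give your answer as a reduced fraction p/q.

Use the convergent recurrence hₖ = aₖ·hₖ₋₁ + hₖ₋₂ (and likewise for the denominators kₖ):
a_0 = 16: 16/1
a_1 = 12: 193/12
a_2 = 2: 402/25

402/25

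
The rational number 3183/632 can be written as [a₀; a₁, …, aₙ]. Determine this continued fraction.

3183 = 5·632 + 23, so a_0 = 5
632 = 27·23 + 11, so a_1 = 27
23 = 2·11 + 1, so a_2 = 2
11 = 11·1 + 0, so a_3 = 11

[5; 27, 2, 11]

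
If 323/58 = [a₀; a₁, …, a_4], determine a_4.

Repeatedly divide and take the remainder:
323 ÷ 58 → quotient 5, remainder 33
58 ÷ 33 → quotient 1, remainder 25
33 ÷ 25 → quotient 1, remainder 8
25 ÷ 8 → quotient 3, remainder 1
8 ÷ 1 → quotient 8, remainder 0

8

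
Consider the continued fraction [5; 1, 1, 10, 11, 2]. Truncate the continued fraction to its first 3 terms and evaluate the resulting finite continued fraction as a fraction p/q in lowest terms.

Compute successive convergents:
a_0 = 5: 5/1
a_1 = 1: 6/1
a_2 = 1: 11/2

11/2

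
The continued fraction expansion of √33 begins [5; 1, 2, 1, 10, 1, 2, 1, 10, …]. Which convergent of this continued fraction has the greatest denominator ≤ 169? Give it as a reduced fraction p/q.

787/137

a_0 = 5: 5/1  (≤ bound)
a_1 = 1: 6/1  (≤ bound)
a_2 = 2: 17/3  (≤ bound)
a_3 = 1: 23/4  (≤ bound)
a_4 = 10: 247/43  (≤ bound)
a_5 = 1: 270/47  (≤ bound)
a_6 = 2: 787/137  (≤ bound)
a_7 = 1: 1057/184  (> 169, stop)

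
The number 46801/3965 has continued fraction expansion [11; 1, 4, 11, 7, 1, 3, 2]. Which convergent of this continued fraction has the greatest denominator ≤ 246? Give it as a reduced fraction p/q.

a_0 = 11: 11/1  (≤ bound)
a_1 = 1: 12/1  (≤ bound)
a_2 = 4: 59/5  (≤ bound)
a_3 = 11: 661/56  (≤ bound)
a_4 = 7: 4686/397  (> 246, stop)

661/56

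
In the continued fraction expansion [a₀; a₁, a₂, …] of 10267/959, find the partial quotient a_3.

⌊10267/959⌋ = 10, remainder 677
⌊959/677⌋ = 1, remainder 282
⌊677/282⌋ = 2, remainder 113
⌊282/113⌋ = 2, remainder 56

2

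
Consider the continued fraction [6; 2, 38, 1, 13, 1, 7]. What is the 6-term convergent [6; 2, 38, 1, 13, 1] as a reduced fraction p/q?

7682/1183

Start with 1.
13 + 1/(1/1) = 13 + 1/1 = 14/1
1 + 1/(14/1) = 1 + 1/14 = 15/14
38 + 1/(15/14) = 38 + 14/15 = 584/15
2 + 1/(584/15) = 2 + 15/584 = 1183/584
6 + 1/(1183/584) = 6 + 584/1183 = 7682/1183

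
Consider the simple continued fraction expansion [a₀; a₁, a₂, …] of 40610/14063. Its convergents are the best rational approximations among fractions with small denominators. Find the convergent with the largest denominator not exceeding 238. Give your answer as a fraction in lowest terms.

283/98

a_0 = 2: 2/1  (≤ bound)
a_1 = 1: 3/1  (≤ bound)
a_2 = 7: 23/8  (≤ bound)
a_3 = 1: 26/9  (≤ bound)
a_4 = 9: 257/89  (≤ bound)
a_5 = 1: 283/98  (≤ bound)
a_6 = 2: 823/285  (> 238, stop)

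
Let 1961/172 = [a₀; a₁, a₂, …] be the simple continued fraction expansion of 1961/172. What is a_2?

2

1961 = 11·172 + 69, so a_0 = 11
172 = 2·69 + 34, so a_1 = 2
69 = 2·34 + 1, so a_2 = 2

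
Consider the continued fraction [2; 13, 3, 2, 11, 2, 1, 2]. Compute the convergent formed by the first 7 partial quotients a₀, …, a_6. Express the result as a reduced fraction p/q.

Start with 1.
2 + 1/(1/1) = 2 + 1/1 = 3/1
11 + 1/(3/1) = 11 + 1/3 = 34/3
2 + 1/(34/3) = 2 + 3/34 = 71/34
3 + 1/(71/34) = 3 + 34/71 = 247/71
13 + 1/(247/71) = 13 + 71/247 = 3282/247
2 + 1/(3282/247) = 2 + 247/3282 = 6811/3282

6811/3282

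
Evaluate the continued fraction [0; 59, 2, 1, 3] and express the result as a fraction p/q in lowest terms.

Start with 3.
1 + 1/(3/1) = 1 + 1/3 = 4/3
2 + 1/(4/3) = 2 + 3/4 = 11/4
59 + 1/(11/4) = 59 + 4/11 = 653/11
0 + 1/(653/11) = 0 + 11/653 = 11/653

11/653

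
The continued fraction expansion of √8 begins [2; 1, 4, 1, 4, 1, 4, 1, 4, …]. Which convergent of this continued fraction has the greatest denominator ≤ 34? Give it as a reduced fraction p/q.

82/29

List convergents until the denominator exceeds the bound:
a_0 = 2: 2/1  (≤ bound)
a_1 = 1: 3/1  (≤ bound)
a_2 = 4: 14/5  (≤ bound)
a_3 = 1: 17/6  (≤ bound)
a_4 = 4: 82/29  (≤ bound)
a_5 = 1: 99/35  (> 34, stop)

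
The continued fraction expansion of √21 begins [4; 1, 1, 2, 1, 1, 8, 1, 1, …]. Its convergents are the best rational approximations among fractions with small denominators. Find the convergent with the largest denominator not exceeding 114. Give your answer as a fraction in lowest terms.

472/103

a_0 = 4: 4/1  (≤ bound)
a_1 = 1: 5/1  (≤ bound)
a_2 = 1: 9/2  (≤ bound)
a_3 = 2: 23/5  (≤ bound)
a_4 = 1: 32/7  (≤ bound)
a_5 = 1: 55/12  (≤ bound)
a_6 = 8: 472/103  (≤ bound)
a_7 = 1: 527/115  (> 114, stop)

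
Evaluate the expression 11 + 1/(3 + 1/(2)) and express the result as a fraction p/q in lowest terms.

Starting at the tail and folding back:
Start with 2.
3 + 1/(2/1) = 3 + 1/2 = 7/2
11 + 1/(7/2) = 11 + 2/7 = 79/7

79/7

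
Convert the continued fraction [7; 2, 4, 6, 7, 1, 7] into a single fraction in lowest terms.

26807/3600

Starting at the tail and folding back:
Start with 7.
1 + 1/(7/1) = 1 + 1/7 = 8/7
7 + 1/(8/7) = 7 + 7/8 = 63/8
6 + 1/(63/8) = 6 + 8/63 = 386/63
4 + 1/(386/63) = 4 + 63/386 = 1607/386
2 + 1/(1607/386) = 2 + 386/1607 = 3600/1607
7 + 1/(3600/1607) = 7 + 1607/3600 = 26807/3600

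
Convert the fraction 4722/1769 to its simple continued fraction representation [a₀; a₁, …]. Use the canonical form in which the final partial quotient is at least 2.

[2; 1, 2, 41, 1, 3, 1, 2]

Repeatedly divide and take the remainder:
4722 ÷ 1769 → quotient 2, remainder 1184
1769 ÷ 1184 → quotient 1, remainder 585
1184 ÷ 585 → quotient 2, remainder 14
585 ÷ 14 → quotient 41, remainder 11
14 ÷ 11 → quotient 1, remainder 3
11 ÷ 3 → quotient 3, remainder 2
3 ÷ 2 → quotient 1, remainder 1
2 ÷ 1 → quotient 2, remainder 0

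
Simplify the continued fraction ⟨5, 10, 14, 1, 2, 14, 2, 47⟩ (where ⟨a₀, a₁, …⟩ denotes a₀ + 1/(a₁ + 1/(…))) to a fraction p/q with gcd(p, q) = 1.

3183793/624356

Use the convergent recurrence hₖ = aₖ·hₖ₋₁ + hₖ₋₂ (and likewise for the denominators kₖ):
a_0 = 5: 5/1
a_1 = 10: 51/10
a_2 = 14: 719/141
a_3 = 1: 770/151
a_4 = 2: 2259/443
a_5 = 14: 32396/6353
a_6 = 2: 67051/13149
a_7 = 47: 3183793/624356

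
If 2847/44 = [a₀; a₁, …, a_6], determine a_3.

2847 = 64·44 + 31, so a_0 = 64
44 = 1·31 + 13, so a_1 = 1
31 = 2·13 + 5, so a_2 = 2
13 = 2·5 + 3, so a_3 = 2

2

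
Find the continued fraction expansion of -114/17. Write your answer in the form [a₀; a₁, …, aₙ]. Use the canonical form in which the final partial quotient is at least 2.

[-7; 3, 2, 2]

-114 ÷ 17 → quotient -7, remainder 5
17 ÷ 5 → quotient 3, remainder 2
5 ÷ 2 → quotient 2, remainder 1
2 ÷ 1 → quotient 2, remainder 0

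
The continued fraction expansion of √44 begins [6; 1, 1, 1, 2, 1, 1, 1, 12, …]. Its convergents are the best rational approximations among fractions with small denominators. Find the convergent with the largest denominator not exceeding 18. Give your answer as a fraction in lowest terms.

List convergents until the denominator exceeds the bound:
a_0 = 6: 6/1  (≤ bound)
a_1 = 1: 7/1  (≤ bound)
a_2 = 1: 13/2  (≤ bound)
a_3 = 1: 20/3  (≤ bound)
a_4 = 2: 53/8  (≤ bound)
a_5 = 1: 73/11  (≤ bound)
a_6 = 1: 126/19  (> 18, stop)

73/11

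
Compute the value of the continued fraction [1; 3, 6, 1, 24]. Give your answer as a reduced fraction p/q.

Collapse the nested fraction from the inside out:
Start with 24.
1 + 1/(24/1) = 1 + 1/24 = 25/24
6 + 1/(25/24) = 6 + 24/25 = 174/25
3 + 1/(174/25) = 3 + 25/174 = 547/174
1 + 1/(547/174) = 1 + 174/547 = 721/547

721/547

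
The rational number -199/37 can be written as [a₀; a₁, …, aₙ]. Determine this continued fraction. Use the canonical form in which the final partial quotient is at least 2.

[-6; 1, 1, 1, 1, 1, 4]

-199 = -6·37 + 23, so a_0 = -6
37 = 1·23 + 14, so a_1 = 1
23 = 1·14 + 9, so a_2 = 1
14 = 1·9 + 5, so a_3 = 1
9 = 1·5 + 4, so a_4 = 1
5 = 1·4 + 1, so a_5 = 1
4 = 4·1 + 0, so a_6 = 4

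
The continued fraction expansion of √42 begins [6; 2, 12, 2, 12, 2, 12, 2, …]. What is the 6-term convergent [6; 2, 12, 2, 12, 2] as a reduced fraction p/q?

8749/1350

a_0 = 6: 6/1
a_1 = 2: 13/2
a_2 = 12: 162/25
a_3 = 2: 337/52
a_4 = 12: 4206/649
a_5 = 2: 8749/1350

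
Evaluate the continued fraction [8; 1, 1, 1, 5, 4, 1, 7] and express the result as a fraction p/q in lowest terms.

Start with 7.
1 + 1/(7/1) = 1 + 1/7 = 8/7
4 + 1/(8/7) = 4 + 7/8 = 39/8
5 + 1/(39/8) = 5 + 8/39 = 203/39
1 + 1/(203/39) = 1 + 39/203 = 242/203
1 + 1/(242/203) = 1 + 203/242 = 445/242
1 + 1/(445/242) = 1 + 242/445 = 687/445
8 + 1/(687/445) = 8 + 445/687 = 5941/687

5941/687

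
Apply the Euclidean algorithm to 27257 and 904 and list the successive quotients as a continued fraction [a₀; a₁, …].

27257 ÷ 904 → quotient 30, remainder 137
904 ÷ 137 → quotient 6, remainder 82
137 ÷ 82 → quotient 1, remainder 55
82 ÷ 55 → quotient 1, remainder 27
55 ÷ 27 → quotient 2, remainder 1
27 ÷ 1 → quotient 27, remainder 0

[30; 6, 1, 1, 2, 27]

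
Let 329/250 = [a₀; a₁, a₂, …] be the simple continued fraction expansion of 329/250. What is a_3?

Repeatedly divide and take the remainder:
329 = 1·250 + 79, so a_0 = 1
250 = 3·79 + 13, so a_1 = 3
79 = 6·13 + 1, so a_2 = 6
13 = 13·1 + 0, so a_3 = 13

13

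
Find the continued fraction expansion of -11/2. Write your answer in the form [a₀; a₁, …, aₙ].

Apply division with remainder until the remainder is 0:
-11 ÷ 2 → quotient -6, remainder 1
2 ÷ 1 → quotient 2, remainder 0

[-6; 2]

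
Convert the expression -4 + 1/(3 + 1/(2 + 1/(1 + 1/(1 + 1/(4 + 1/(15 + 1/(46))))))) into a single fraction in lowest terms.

-202597/54680

Build up convergents one term at a time:
a_0 = -4: -4/1
a_1 = 3: -11/3
a_2 = 2: -26/7
a_3 = 1: -37/10
a_4 = 1: -63/17
a_5 = 4: -289/78
a_6 = 15: -4398/1187
a_7 = 46: -202597/54680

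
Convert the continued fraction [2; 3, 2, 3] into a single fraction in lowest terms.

a_0 = 2: 2/1
a_1 = 3: 7/3
a_2 = 2: 16/7
a_3 = 3: 55/24

55/24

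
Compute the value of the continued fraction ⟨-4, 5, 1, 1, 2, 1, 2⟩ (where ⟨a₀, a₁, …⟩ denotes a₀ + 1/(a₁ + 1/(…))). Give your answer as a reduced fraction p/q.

-405/106

Collapse the nested fraction from the inside out:
Start with 2.
1 + 1/(2/1) = 1 + 1/2 = 3/2
2 + 1/(3/2) = 2 + 2/3 = 8/3
1 + 1/(8/3) = 1 + 3/8 = 11/8
1 + 1/(11/8) = 1 + 8/11 = 19/11
5 + 1/(19/11) = 5 + 11/19 = 106/19
-4 + 1/(106/19) = -4 + 19/106 = -405/106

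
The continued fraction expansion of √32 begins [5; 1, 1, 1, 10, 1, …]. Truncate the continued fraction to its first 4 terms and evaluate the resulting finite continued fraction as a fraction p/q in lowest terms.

17/3

Work from the innermost term outward:
Start with 1.
1 + 1/(1/1) = 1 + 1/1 = 2/1
1 + 1/(2/1) = 1 + 1/2 = 3/2
5 + 1/(3/2) = 5 + 2/3 = 17/3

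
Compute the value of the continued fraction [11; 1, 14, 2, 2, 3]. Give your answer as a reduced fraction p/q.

a_0 = 11: 11/1
a_1 = 1: 12/1
a_2 = 14: 179/15
a_3 = 2: 370/31
a_4 = 2: 919/77
a_5 = 3: 3127/262

3127/262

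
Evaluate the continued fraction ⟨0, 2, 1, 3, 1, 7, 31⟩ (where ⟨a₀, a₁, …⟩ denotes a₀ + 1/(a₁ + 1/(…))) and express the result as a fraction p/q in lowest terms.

1214/3393

Starting at the tail and folding back:
Start with 31.
7 + 1/(31/1) = 7 + 1/31 = 218/31
1 + 1/(218/31) = 1 + 31/218 = 249/218
3 + 1/(249/218) = 3 + 218/249 = 965/249
1 + 1/(965/249) = 1 + 249/965 = 1214/965
2 + 1/(1214/965) = 2 + 965/1214 = 3393/1214
0 + 1/(3393/1214) = 0 + 1214/3393 = 1214/3393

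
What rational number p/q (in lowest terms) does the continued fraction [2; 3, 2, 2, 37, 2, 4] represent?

a_0 = 2: 2/1
a_1 = 3: 7/3
a_2 = 2: 16/7
a_3 = 2: 39/17
a_4 = 37: 1459/636
a_5 = 2: 2957/1289
a_6 = 4: 13287/5792

13287/5792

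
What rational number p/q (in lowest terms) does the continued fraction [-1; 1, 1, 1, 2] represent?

-3/8

Use the convergent recurrence hₖ = aₖ·hₖ₋₁ + hₖ₋₂ (and likewise for the denominators kₖ):
a_0 = -1: -1/1
a_1 = 1: 0/1
a_2 = 1: -1/2
a_3 = 1: -1/3
a_4 = 2: -3/8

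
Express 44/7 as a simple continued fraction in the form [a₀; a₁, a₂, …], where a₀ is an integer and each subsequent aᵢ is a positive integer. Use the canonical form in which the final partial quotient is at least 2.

[6; 3, 2]

⌊44/7⌋ = 6, remainder 2
⌊7/2⌋ = 3, remainder 1
⌊2/1⌋ = 2, remainder 0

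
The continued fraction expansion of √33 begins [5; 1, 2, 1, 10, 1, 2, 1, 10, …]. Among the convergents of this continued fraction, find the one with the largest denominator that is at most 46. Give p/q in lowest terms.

a_0 = 5: 5/1  (≤ bound)
a_1 = 1: 6/1  (≤ bound)
a_2 = 2: 17/3  (≤ bound)
a_3 = 1: 23/4  (≤ bound)
a_4 = 10: 247/43  (≤ bound)
a_5 = 1: 270/47  (> 46, stop)

247/43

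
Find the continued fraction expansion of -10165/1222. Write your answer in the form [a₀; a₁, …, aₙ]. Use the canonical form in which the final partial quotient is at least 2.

-10165 = -9·1222 + 833, so a_0 = -9
1222 = 1·833 + 389, so a_1 = 1
833 = 2·389 + 55, so a_2 = 2
389 = 7·55 + 4, so a_3 = 7
55 = 13·4 + 3, so a_4 = 13
4 = 1·3 + 1, so a_5 = 1
3 = 3·1 + 0, so a_6 = 3

[-9; 1, 2, 7, 13, 1, 3]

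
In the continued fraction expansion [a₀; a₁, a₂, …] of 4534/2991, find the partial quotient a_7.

⌊4534/2991⌋ = 1, remainder 1543
⌊2991/1543⌋ = 1, remainder 1448
⌊1543/1448⌋ = 1, remainder 95
⌊1448/95⌋ = 15, remainder 23
⌊95/23⌋ = 4, remainder 3
⌊23/3⌋ = 7, remainder 2
⌊3/2⌋ = 1, remainder 1
⌊2/1⌋ = 2, remainder 0

2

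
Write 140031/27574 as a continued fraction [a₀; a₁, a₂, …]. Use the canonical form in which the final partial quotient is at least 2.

[5; 12, 1, 3, 6, 9, 2, 4]

Run the Euclidean algorithm, recording each quotient:
140031 ÷ 27574 → quotient 5, remainder 2161
27574 ÷ 2161 → quotient 12, remainder 1642
2161 ÷ 1642 → quotient 1, remainder 519
1642 ÷ 519 → quotient 3, remainder 85
519 ÷ 85 → quotient 6, remainder 9
85 ÷ 9 → quotient 9, remainder 4
9 ÷ 4 → quotient 2, remainder 1
4 ÷ 1 → quotient 4, remainder 0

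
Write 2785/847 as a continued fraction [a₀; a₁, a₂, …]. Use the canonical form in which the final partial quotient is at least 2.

2785 ÷ 847 → quotient 3, remainder 244
847 ÷ 244 → quotient 3, remainder 115
244 ÷ 115 → quotient 2, remainder 14
115 ÷ 14 → quotient 8, remainder 3
14 ÷ 3 → quotient 4, remainder 2
3 ÷ 2 → quotient 1, remainder 1
2 ÷ 1 → quotient 2, remainder 0

[3; 3, 2, 8, 4, 1, 2]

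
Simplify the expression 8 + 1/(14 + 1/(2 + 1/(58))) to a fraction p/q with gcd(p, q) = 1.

13685/1696

Start with 58.
2 + 1/(58/1) = 2 + 1/58 = 117/58
14 + 1/(117/58) = 14 + 58/117 = 1696/117
8 + 1/(1696/117) = 8 + 117/1696 = 13685/1696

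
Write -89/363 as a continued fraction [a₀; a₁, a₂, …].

Repeatedly divide and take the remainder:
⌊-89/363⌋ = -1, remainder 274
⌊363/274⌋ = 1, remainder 89
⌊274/89⌋ = 3, remainder 7
⌊89/7⌋ = 12, remainder 5
⌊7/5⌋ = 1, remainder 2
⌊5/2⌋ = 2, remainder 1
⌊2/1⌋ = 2, remainder 0

[-1; 1, 3, 12, 1, 2, 2]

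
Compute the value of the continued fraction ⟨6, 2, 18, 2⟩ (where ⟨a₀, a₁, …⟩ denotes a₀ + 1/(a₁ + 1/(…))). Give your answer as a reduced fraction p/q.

Collapse the nested fraction from the inside out:
Start with 2.
18 + 1/(2/1) = 18 + 1/2 = 37/2
2 + 1/(37/2) = 2 + 2/37 = 76/37
6 + 1/(76/37) = 6 + 37/76 = 493/76

493/76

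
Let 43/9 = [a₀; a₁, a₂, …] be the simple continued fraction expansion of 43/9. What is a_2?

3

⌊43/9⌋ = 4, remainder 7
⌊9/7⌋ = 1, remainder 2
⌊7/2⌋ = 3, remainder 1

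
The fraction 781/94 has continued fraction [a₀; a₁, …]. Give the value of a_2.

781 ÷ 94 → quotient 8, remainder 29
94 ÷ 29 → quotient 3, remainder 7
29 ÷ 7 → quotient 4, remainder 1

4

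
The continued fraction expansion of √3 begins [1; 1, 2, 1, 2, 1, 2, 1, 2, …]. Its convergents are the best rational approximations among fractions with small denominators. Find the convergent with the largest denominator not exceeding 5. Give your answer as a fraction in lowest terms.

a_0 = 1: 1/1  (≤ bound)
a_1 = 1: 2/1  (≤ bound)
a_2 = 2: 5/3  (≤ bound)
a_3 = 1: 7/4  (≤ bound)
a_4 = 2: 19/11  (> 5, stop)

7/4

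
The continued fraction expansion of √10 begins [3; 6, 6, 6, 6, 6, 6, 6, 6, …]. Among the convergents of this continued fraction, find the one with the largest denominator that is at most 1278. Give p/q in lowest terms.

a_0 = 3: 3/1  (≤ bound)
a_1 = 6: 19/6  (≤ bound)
a_2 = 6: 117/37  (≤ bound)
a_3 = 6: 721/228  (≤ bound)
a_4 = 6: 4443/1405  (> 1278, stop)

721/228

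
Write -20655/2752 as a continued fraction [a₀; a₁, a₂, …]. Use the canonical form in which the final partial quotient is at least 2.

[-8; 2, 45, 2, 1, 2, 1, 2]

-20655 ÷ 2752 → quotient -8, remainder 1361
2752 ÷ 1361 → quotient 2, remainder 30
1361 ÷ 30 → quotient 45, remainder 11
30 ÷ 11 → quotient 2, remainder 8
11 ÷ 8 → quotient 1, remainder 3
8 ÷ 3 → quotient 2, remainder 2
3 ÷ 2 → quotient 1, remainder 1
2 ÷ 1 → quotient 2, remainder 0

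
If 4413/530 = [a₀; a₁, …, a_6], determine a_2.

⌊4413/530⌋ = 8, remainder 173
⌊530/173⌋ = 3, remainder 11
⌊173/11⌋ = 15, remainder 8

15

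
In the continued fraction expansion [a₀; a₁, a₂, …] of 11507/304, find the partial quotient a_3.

1

11507 ÷ 304 → quotient 37, remainder 259
304 ÷ 259 → quotient 1, remainder 45
259 ÷ 45 → quotient 5, remainder 34
45 ÷ 34 → quotient 1, remainder 11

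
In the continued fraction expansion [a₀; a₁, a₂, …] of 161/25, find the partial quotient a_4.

Repeatedly divide and take the remainder:
⌊161/25⌋ = 6, remainder 11
⌊25/11⌋ = 2, remainder 3
⌊11/3⌋ = 3, remainder 2
⌊3/2⌋ = 1, remainder 1
⌊2/1⌋ = 2, remainder 0

2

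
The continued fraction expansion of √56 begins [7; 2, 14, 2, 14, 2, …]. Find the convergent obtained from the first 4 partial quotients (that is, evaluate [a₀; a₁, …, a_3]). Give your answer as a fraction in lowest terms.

449/60

Start with 2.
14 + 1/(2/1) = 14 + 1/2 = 29/2
2 + 1/(29/2) = 2 + 2/29 = 60/29
7 + 1/(60/29) = 7 + 29/60 = 449/60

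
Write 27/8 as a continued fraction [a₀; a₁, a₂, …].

Apply division with remainder until the remainder is 0:
27 ÷ 8 → quotient 3, remainder 3
8 ÷ 3 → quotient 2, remainder 2
3 ÷ 2 → quotient 1, remainder 1
2 ÷ 1 → quotient 2, remainder 0

[3; 2, 1, 2]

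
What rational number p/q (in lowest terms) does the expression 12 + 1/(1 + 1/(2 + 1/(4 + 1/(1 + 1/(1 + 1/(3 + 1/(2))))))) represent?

2982/235

Work from the innermost term outward:
Start with 2.
3 + 1/(2/1) = 3 + 1/2 = 7/2
1 + 1/(7/2) = 1 + 2/7 = 9/7
1 + 1/(9/7) = 1 + 7/9 = 16/9
4 + 1/(16/9) = 4 + 9/16 = 73/16
2 + 1/(73/16) = 2 + 16/73 = 162/73
1 + 1/(162/73) = 1 + 73/162 = 235/162
12 + 1/(235/162) = 12 + 162/235 = 2982/235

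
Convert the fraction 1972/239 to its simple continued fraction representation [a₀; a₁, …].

[8; 3, 1, 59]

Run the Euclidean algorithm, recording each quotient:
⌊1972/239⌋ = 8, remainder 60
⌊239/60⌋ = 3, remainder 59
⌊60/59⌋ = 1, remainder 1
⌊59/1⌋ = 59, remainder 0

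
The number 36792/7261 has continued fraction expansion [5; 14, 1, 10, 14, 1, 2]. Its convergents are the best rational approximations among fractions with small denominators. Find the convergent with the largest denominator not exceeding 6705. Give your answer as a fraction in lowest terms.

12541/2475

a_0 = 5: 5/1  (≤ bound)
a_1 = 14: 71/14  (≤ bound)
a_2 = 1: 76/15  (≤ bound)
a_3 = 10: 831/164  (≤ bound)
a_4 = 14: 11710/2311  (≤ bound)
a_5 = 1: 12541/2475  (≤ bound)
a_6 = 2: 36792/7261  (> 6705, stop)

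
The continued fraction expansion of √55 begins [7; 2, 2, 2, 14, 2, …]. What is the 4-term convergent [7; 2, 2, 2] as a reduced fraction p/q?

Work from the innermost term outward:
Start with 2.
2 + 1/(2/1) = 2 + 1/2 = 5/2
2 + 1/(5/2) = 2 + 2/5 = 12/5
7 + 1/(12/5) = 7 + 5/12 = 89/12

89/12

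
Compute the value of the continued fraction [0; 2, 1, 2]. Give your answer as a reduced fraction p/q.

3/8

a_0 = 0: 0/1
a_1 = 2: 1/2
a_2 = 1: 1/3
a_3 = 2: 3/8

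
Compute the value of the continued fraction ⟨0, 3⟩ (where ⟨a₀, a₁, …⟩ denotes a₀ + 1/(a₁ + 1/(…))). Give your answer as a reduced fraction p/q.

Work from the innermost term outward:
Start with 3.
0 + 1/(3/1) = 0 + 1/3 = 1/3

1/3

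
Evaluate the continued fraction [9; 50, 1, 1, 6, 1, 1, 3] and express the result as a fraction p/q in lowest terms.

45126/5003

Compute successive convergents:
a_0 = 9: 9/1
a_1 = 50: 451/50
a_2 = 1: 460/51
a_3 = 1: 911/101
a_4 = 6: 5926/657
a_5 = 1: 6837/758
a_6 = 1: 12763/1415
a_7 = 3: 45126/5003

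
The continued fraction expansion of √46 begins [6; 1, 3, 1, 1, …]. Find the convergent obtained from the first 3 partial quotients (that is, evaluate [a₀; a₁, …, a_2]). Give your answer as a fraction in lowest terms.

a_0 = 6: 6/1
a_1 = 1: 7/1
a_2 = 3: 27/4

27/4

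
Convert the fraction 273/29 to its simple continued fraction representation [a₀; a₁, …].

[9; 2, 2, 2, 2]

⌊273/29⌋ = 9, remainder 12
⌊29/12⌋ = 2, remainder 5
⌊12/5⌋ = 2, remainder 2
⌊5/2⌋ = 2, remainder 1
⌊2/1⌋ = 2, remainder 0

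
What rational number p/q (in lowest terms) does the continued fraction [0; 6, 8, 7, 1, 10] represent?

707/4329

Start with 10.
1 + 1/(10/1) = 1 + 1/10 = 11/10
7 + 1/(11/10) = 7 + 10/11 = 87/11
8 + 1/(87/11) = 8 + 11/87 = 707/87
6 + 1/(707/87) = 6 + 87/707 = 4329/707
0 + 1/(4329/707) = 0 + 707/4329 = 707/4329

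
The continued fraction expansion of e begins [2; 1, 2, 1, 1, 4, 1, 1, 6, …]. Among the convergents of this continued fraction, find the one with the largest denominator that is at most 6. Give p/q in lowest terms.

11/4

List convergents until the denominator exceeds the bound:
a_0 = 2: 2/1  (≤ bound)
a_1 = 1: 3/1  (≤ bound)
a_2 = 2: 8/3  (≤ bound)
a_3 = 1: 11/4  (≤ bound)
a_4 = 1: 19/7  (> 6, stop)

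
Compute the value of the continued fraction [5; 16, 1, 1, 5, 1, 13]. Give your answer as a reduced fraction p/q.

15065/2977

Start with 13.
1 + 1/(13/1) = 1 + 1/13 = 14/13
5 + 1/(14/13) = 5 + 13/14 = 83/14
1 + 1/(83/14) = 1 + 14/83 = 97/83
1 + 1/(97/83) = 1 + 83/97 = 180/97
16 + 1/(180/97) = 16 + 97/180 = 2977/180
5 + 1/(2977/180) = 5 + 180/2977 = 15065/2977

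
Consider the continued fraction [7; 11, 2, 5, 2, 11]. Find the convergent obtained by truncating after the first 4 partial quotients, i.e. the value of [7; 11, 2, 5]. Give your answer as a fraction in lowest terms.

Build up convergents one term at a time:
a_0 = 7: 7/1
a_1 = 11: 78/11
a_2 = 2: 163/23
a_3 = 5: 893/126

893/126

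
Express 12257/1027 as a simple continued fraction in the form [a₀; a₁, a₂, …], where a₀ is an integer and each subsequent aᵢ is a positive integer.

[11; 1, 14, 3, 22]

12257 = 11·1027 + 960, so a_0 = 11
1027 = 1·960 + 67, so a_1 = 1
960 = 14·67 + 22, so a_2 = 14
67 = 3·22 + 1, so a_3 = 3
22 = 22·1 + 0, so a_4 = 22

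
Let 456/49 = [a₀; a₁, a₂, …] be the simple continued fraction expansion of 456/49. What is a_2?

3

456 ÷ 49 → quotient 9, remainder 15
49 ÷ 15 → quotient 3, remainder 4
15 ÷ 4 → quotient 3, remainder 3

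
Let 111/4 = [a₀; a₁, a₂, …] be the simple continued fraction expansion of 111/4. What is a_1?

1

111 ÷ 4 → quotient 27, remainder 3
4 ÷ 3 → quotient 1, remainder 1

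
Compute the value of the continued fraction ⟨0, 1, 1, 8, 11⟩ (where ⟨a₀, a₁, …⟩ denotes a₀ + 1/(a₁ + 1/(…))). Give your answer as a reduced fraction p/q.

100/189

a_0 = 0: 0/1
a_1 = 1: 1/1
a_2 = 1: 1/2
a_3 = 8: 9/17
a_4 = 11: 100/189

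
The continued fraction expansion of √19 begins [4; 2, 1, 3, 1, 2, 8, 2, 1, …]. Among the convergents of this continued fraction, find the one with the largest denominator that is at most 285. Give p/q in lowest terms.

170/39

List convergents until the denominator exceeds the bound:
a_0 = 4: 4/1  (≤ bound)
a_1 = 2: 9/2  (≤ bound)
a_2 = 1: 13/3  (≤ bound)
a_3 = 3: 48/11  (≤ bound)
a_4 = 1: 61/14  (≤ bound)
a_5 = 2: 170/39  (≤ bound)
a_6 = 8: 1421/326  (> 285, stop)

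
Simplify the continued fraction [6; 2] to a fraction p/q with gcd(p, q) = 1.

Compute successive convergents:
a_0 = 6: 6/1
a_1 = 2: 13/2

13/2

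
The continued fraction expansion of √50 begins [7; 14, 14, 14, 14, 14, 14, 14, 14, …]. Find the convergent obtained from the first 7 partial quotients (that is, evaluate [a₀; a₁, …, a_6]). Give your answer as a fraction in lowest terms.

Start with 14.
14 + 1/(14/1) = 14 + 1/14 = 197/14
14 + 1/(197/14) = 14 + 14/197 = 2772/197
14 + 1/(2772/197) = 14 + 197/2772 = 39005/2772
14 + 1/(39005/2772) = 14 + 2772/39005 = 548842/39005
14 + 1/(548842/39005) = 14 + 39005/548842 = 7722793/548842
7 + 1/(7722793/548842) = 7 + 548842/7722793 = 54608393/7722793

54608393/7722793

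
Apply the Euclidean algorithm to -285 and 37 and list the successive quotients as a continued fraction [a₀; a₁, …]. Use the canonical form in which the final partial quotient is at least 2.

-285 ÷ 37 → quotient -8, remainder 11
37 ÷ 11 → quotient 3, remainder 4
11 ÷ 4 → quotient 2, remainder 3
4 ÷ 3 → quotient 1, remainder 1
3 ÷ 1 → quotient 3, remainder 0

[-8; 3, 2, 1, 3]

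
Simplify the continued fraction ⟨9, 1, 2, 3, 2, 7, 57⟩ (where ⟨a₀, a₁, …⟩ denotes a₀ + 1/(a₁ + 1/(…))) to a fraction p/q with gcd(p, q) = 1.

a_0 = 9: 9/1
a_1 = 1: 10/1
a_2 = 2: 29/3
a_3 = 3: 97/10
a_4 = 2: 223/23
a_5 = 7: 1658/171
a_6 = 57: 94729/9770

94729/9770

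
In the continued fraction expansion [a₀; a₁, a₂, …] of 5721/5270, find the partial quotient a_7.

5721 = 1·5270 + 451, so a_0 = 1
5270 = 11·451 + 309, so a_1 = 11
451 = 1·309 + 142, so a_2 = 1
309 = 2·142 + 25, so a_3 = 2
142 = 5·25 + 17, so a_4 = 5
25 = 1·17 + 8, so a_5 = 1
17 = 2·8 + 1, so a_6 = 2
8 = 8·1 + 0, so a_7 = 8

8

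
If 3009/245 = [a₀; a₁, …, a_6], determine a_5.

3009 ÷ 245 → quotient 12, remainder 69
245 ÷ 69 → quotient 3, remainder 38
69 ÷ 38 → quotient 1, remainder 31
38 ÷ 31 → quotient 1, remainder 7
31 ÷ 7 → quotient 4, remainder 3
7 ÷ 3 → quotient 2, remainder 1

2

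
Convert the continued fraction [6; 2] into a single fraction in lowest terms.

13/2

Start with 2.
6 + 1/(2/1) = 6 + 1/2 = 13/2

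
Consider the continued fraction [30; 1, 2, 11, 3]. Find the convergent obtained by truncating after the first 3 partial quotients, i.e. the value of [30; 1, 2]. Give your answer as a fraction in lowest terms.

92/3

Start with 2.
1 + 1/(2/1) = 1 + 1/2 = 3/2
30 + 1/(3/2) = 30 + 2/3 = 92/3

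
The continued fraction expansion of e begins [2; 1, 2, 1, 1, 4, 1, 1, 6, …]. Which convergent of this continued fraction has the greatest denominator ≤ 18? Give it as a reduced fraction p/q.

19/7

a_0 = 2: 2/1  (≤ bound)
a_1 = 1: 3/1  (≤ bound)
a_2 = 2: 8/3  (≤ bound)
a_3 = 1: 11/4  (≤ bound)
a_4 = 1: 19/7  (≤ bound)
a_5 = 4: 87/32  (> 18, stop)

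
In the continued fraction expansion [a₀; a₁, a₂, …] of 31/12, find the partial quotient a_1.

Run the Euclidean algorithm, recording each quotient:
⌊31/12⌋ = 2, remainder 7
⌊12/7⌋ = 1, remainder 5

1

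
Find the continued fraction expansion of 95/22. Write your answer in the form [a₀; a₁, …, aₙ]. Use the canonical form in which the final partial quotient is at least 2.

95 ÷ 22 → quotient 4, remainder 7
22 ÷ 7 → quotient 3, remainder 1
7 ÷ 1 → quotient 7, remainder 0

[4; 3, 7]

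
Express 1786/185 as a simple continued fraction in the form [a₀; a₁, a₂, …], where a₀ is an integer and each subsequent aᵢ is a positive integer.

[9; 1, 1, 1, 8, 7]

Apply division with remainder until the remainder is 0:
⌊1786/185⌋ = 9, remainder 121
⌊185/121⌋ = 1, remainder 64
⌊121/64⌋ = 1, remainder 57
⌊64/57⌋ = 1, remainder 7
⌊57/7⌋ = 8, remainder 1
⌊7/1⌋ = 7, remainder 0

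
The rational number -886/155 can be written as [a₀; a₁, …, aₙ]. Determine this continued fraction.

[-6; 3, 1, 1, 10, 2]

Run the Euclidean algorithm, recording each quotient:
⌊-886/155⌋ = -6, remainder 44
⌊155/44⌋ = 3, remainder 23
⌊44/23⌋ = 1, remainder 21
⌊23/21⌋ = 1, remainder 2
⌊21/2⌋ = 10, remainder 1
⌊2/1⌋ = 2, remainder 0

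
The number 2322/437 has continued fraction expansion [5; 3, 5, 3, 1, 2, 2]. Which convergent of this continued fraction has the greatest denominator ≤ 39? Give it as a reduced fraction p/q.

a_0 = 5: 5/1  (≤ bound)
a_1 = 3: 16/3  (≤ bound)
a_2 = 5: 85/16  (≤ bound)
a_3 = 3: 271/51  (> 39, stop)

85/16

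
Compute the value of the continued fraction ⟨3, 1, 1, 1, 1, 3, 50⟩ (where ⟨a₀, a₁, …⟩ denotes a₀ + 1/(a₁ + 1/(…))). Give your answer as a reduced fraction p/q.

3268/905

Build up convergents one term at a time:
a_0 = 3: 3/1
a_1 = 1: 4/1
a_2 = 1: 7/2
a_3 = 1: 11/3
a_4 = 1: 18/5
a_5 = 3: 65/18
a_6 = 50: 3268/905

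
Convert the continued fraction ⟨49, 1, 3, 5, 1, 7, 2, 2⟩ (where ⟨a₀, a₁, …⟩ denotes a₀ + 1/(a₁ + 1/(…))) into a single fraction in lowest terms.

51253/1030

Start with 2.
2 + 1/(2/1) = 2 + 1/2 = 5/2
7 + 1/(5/2) = 7 + 2/5 = 37/5
1 + 1/(37/5) = 1 + 5/37 = 42/37
5 + 1/(42/37) = 5 + 37/42 = 247/42
3 + 1/(247/42) = 3 + 42/247 = 783/247
1 + 1/(783/247) = 1 + 247/783 = 1030/783
49 + 1/(1030/783) = 49 + 783/1030 = 51253/1030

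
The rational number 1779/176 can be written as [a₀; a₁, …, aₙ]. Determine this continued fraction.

[10; 9, 3, 1, 4]

Repeatedly divide and take the remainder:
1779 ÷ 176 → quotient 10, remainder 19
176 ÷ 19 → quotient 9, remainder 5
19 ÷ 5 → quotient 3, remainder 4
5 ÷ 4 → quotient 1, remainder 1
4 ÷ 1 → quotient 4, remainder 0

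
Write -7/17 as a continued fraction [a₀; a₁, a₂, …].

-7 = -1·17 + 10, so a_0 = -1
17 = 1·10 + 7, so a_1 = 1
10 = 1·7 + 3, so a_2 = 1
7 = 2·3 + 1, so a_3 = 2
3 = 3·1 + 0, so a_4 = 3

[-1; 1, 1, 2, 3]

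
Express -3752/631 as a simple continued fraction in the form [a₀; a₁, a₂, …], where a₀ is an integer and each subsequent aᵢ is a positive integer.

[-6; 18, 1, 1, 3, 1, 3]

Repeatedly divide and take the remainder:
-3752 ÷ 631 → quotient -6, remainder 34
631 ÷ 34 → quotient 18, remainder 19
34 ÷ 19 → quotient 1, remainder 15
19 ÷ 15 → quotient 1, remainder 4
15 ÷ 4 → quotient 3, remainder 3
4 ÷ 3 → quotient 1, remainder 1
3 ÷ 1 → quotient 3, remainder 0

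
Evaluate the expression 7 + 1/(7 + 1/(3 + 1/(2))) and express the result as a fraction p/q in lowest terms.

364/51

Start with 2.
3 + 1/(2/1) = 3 + 1/2 = 7/2
7 + 1/(7/2) = 7 + 2/7 = 51/7
7 + 1/(51/7) = 7 + 7/51 = 364/51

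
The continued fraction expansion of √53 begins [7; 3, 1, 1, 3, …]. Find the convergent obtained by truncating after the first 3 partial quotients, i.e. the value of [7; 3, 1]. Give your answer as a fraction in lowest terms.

29/4

Start with 1.
3 + 1/(1/1) = 3 + 1/1 = 4/1
7 + 1/(4/1) = 7 + 1/4 = 29/4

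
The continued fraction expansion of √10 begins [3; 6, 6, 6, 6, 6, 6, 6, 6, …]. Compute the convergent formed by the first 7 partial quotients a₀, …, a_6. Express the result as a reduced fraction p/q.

168717/53353

a_0 = 3: 3/1
a_1 = 6: 19/6
a_2 = 6: 117/37
a_3 = 6: 721/228
a_4 = 6: 4443/1405
a_5 = 6: 27379/8658
a_6 = 6: 168717/53353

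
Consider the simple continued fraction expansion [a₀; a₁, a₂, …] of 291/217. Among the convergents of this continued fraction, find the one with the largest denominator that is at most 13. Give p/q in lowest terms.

4/3

a_0 = 1: 1/1  (≤ bound)
a_1 = 2: 3/2  (≤ bound)
a_2 = 1: 4/3  (≤ bound)
a_3 = 13: 55/41  (> 13, stop)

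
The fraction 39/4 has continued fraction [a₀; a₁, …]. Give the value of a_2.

39 = 9·4 + 3, so a_0 = 9
4 = 1·3 + 1, so a_1 = 1
3 = 3·1 + 0, so a_2 = 3

3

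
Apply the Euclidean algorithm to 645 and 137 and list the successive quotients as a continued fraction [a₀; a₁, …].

[4; 1, 2, 2, 2, 1, 5]

⌊645/137⌋ = 4, remainder 97
⌊137/97⌋ = 1, remainder 40
⌊97/40⌋ = 2, remainder 17
⌊40/17⌋ = 2, remainder 6
⌊17/6⌋ = 2, remainder 5
⌊6/5⌋ = 1, remainder 1
⌊5/1⌋ = 5, remainder 0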